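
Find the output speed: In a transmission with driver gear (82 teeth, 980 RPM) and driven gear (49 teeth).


Given: N1 = 82 teeth, w1 = 980 RPM, N2 = 49 teeth
Using N1*w1 = N2*w2
w2 = N1*w1 / N2
w2 = 82*980 / 49
w2 = 80360 / 49
w2 = 1640 RPM

1640 RPM


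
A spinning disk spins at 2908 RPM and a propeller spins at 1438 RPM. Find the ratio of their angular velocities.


Given: RPM_A = 2908, RPM_B = 1438
omega = 2*pi*RPM/60, so omega_A/omega_B = RPM_A / RPM_B
omega_A/omega_B = 2908 / 1438
omega_A/omega_B = 1454/719

1454/719


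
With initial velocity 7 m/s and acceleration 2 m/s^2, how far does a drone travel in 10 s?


Given: v0 = 7 m/s, a = 2 m/s^2, t = 10 s
Using s = v0*t + (1/2)*a*t^2
s = 7*10 + (1/2)*2*10^2
s = 70 + (1/2)*200
s = 70 + 100
s = 170

170 m


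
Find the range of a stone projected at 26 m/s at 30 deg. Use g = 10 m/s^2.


Given: v0 = 26 m/s, theta = 30 deg, g = 10 m/s^2
sin(2*30) = sin(60) = sqrt(3)/2
Using R = v0^2 * sin(2*theta) / g
R = 26^2 * (sqrt(3)/2) / 10
R = 676 * sqrt(3) / 20
R = 169/5*sqrt(3) m

169/5*sqrt(3) m


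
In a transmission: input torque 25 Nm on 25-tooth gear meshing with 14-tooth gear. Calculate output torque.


Given: N1 = 25, N2 = 14, T1 = 25 Nm
Using T2/T1 = N2/N1
T2 = T1 * N2 / N1
T2 = 25 * 14 / 25
T2 = 350 / 25
T2 = 14 Nm

14 Nm


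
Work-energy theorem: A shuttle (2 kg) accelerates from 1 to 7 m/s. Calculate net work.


Given: m = 2 kg, v0 = 1 m/s, v = 7 m/s
Using W = (1/2)*m*(v^2 - v0^2)
v^2 = 7^2 = 49
v0^2 = 1^2 = 1
v^2 - v0^2 = 49 - 1 = 48
W = (1/2)*2*48 = 48 J

48 J


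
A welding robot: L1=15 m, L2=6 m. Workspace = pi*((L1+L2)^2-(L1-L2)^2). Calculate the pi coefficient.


Given: L1 = 15, L2 = 6
(L1+L2)^2 = (21)^2 = 441
(L1-L2)^2 = (9)^2 = 81
Difference = 441 - 81 = 360
This equals 4*L1*L2 = 4*15*6 = 360
Workspace area = 360*pi

360


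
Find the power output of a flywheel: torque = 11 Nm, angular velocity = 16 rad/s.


Given: tau = 11 Nm, omega = 16 rad/s
Using P = tau * omega
P = 11 * 16
P = 176 W

176 W


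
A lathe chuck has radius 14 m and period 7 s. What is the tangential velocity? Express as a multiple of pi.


Given: radius r = 14 m, period T = 7 s
Using v = 2*pi*r / T
v = 2*pi*14 / 7
v = 28*pi / 7
v = 4*pi m/s

4*pi m/s


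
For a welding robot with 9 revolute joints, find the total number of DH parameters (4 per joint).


Given: 9 joints, 4 DH parameters per joint (d, theta, a, alpha)
Total DH parameters = number_of_joints * 4
Total = 9 * 4
Total = 36

36


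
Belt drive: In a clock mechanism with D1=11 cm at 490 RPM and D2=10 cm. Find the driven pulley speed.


Given: D1 = 11 cm, w1 = 490 RPM, D2 = 10 cm
Using D1*w1 = D2*w2
w2 = D1*w1 / D2
w2 = 11*490 / 10
w2 = 5390 / 10
w2 = 539 RPM

539 RPM


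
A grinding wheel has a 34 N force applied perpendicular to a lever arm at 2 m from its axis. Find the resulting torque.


Given: F = 34 N, r = 2 m, angle = 90 deg (perpendicular)
Using tau = F * r * sin(90)
sin(90) = 1
tau = 34 * 2 * 1
tau = 68 Nm

68 Nm


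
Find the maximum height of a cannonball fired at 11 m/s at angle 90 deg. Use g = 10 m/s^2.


Given: v0 = 11 m/s, theta = 90 deg, g = 10 m/s^2
sin^2(90) = 1
Using H = v0^2 * sin^2(theta) / (2*g)
H = 11^2 * 1 / (2*10)
H = 121 * 1 / 20
H = 121 / 20
H = 121/20 m

121/20 m


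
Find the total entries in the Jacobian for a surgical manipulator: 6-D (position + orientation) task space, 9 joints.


Given: task space dimension = 6, joints = 9
Jacobian is a 6 x 9 matrix
Total entries = rows * columns
Total = 6 * 9
Total = 54

54


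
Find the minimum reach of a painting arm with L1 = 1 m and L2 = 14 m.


Given: L1 = 1 m, L2 = 14 m
For a 2-link planar arm, min reach = |L1 - L2| (second link folded back)
Min reach = |1 - 14|
Min reach = 13 m

13 m


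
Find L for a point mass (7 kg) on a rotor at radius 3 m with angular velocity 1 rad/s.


Given: m = 7 kg, r = 3 m, omega = 1 rad/s
For a point mass: I = m*r^2
I = 7*3^2 = 7*9 = 63
L = I*omega = 63*1
L = 63 kg*m^2/s

63 kg*m^2/s


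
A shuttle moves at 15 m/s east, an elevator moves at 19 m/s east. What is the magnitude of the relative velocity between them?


Given: v_A = 15 m/s east, v_B = 19 m/s east
Both move in the same direction; relative speed = |v_A - v_B|
|15 - 19| = |-4|
= 4 m/s

4 m/s


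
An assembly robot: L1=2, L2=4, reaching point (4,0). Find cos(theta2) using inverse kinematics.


Given: L1 = 2, L2 = 4, target (x, y) = (4, 0)
Using cos(theta2) = (x^2 + y^2 - L1^2 - L2^2) / (2*L1*L2)
x^2 + y^2 = 4^2 + 0 = 16
L1^2 + L2^2 = 4 + 16 = 20
Numerator = 16 - 20 = -4
Denominator = 2*2*4 = 16
cos(theta2) = -4/16 = -1/4

-1/4


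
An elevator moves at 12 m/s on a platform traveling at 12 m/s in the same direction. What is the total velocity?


Given: object velocity = 12 m/s, platform velocity = 12 m/s (same direction)
Using classical velocity addition: v_total = v_object + v_platform
v_total = 12 + 12
v_total = 24 m/s

24 m/s


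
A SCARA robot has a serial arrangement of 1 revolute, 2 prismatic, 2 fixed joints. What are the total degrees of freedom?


Given: serial robot with 1 revolute, 2 prismatic, 2 fixed joints
DOF contribution per joint type: revolute=1, prismatic=1, spherical=3, fixed=0
DOF = 1*1 + 2*1 + 2*0
DOF = 3

3


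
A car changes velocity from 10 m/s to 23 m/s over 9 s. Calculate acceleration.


Given: initial velocity v0 = 10 m/s, final velocity v = 23 m/s, time t = 9 s
Using a = (v - v0) / t
a = (23 - 10) / 9
a = 13 / 9
a = 13/9 m/s^2

13/9 m/s^2


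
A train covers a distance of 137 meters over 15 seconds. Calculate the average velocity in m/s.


Given: distance d = 137 m, time t = 15 s
Using v = d / t
v = 137 / 15
v = 137/15 m/s

137/15 m/s


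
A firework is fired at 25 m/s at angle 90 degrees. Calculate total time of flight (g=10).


Given: v0 = 25 m/s, theta = 90 deg, g = 10 m/s^2
sin(90) = 1
Using T = 2*v0*sin(theta) / g
T = 2*25*1 / 10
T = 50 / 10
T = 5 s

5 s


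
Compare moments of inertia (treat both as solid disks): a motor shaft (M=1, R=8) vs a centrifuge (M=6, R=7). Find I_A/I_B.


Given: M1=1 kg, R1=8 m, M2=6 kg, R2=7 m
For a disk: I = (1/2)*M*R^2, so I_A/I_B = (M1*R1^2)/(M2*R2^2)
M1*R1^2 = 1*64 = 64
M2*R2^2 = 6*49 = 294
I_A/I_B = 64/294 = 32/147

32/147


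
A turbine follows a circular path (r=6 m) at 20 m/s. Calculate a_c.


Given: v = 20 m/s, r = 6 m
Using a_c = v^2 / r
a_c = 20^2 / 6
a_c = 400 / 6
a_c = 200/3 m/s^2

200/3 m/s^2


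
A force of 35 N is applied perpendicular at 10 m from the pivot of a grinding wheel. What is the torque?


Given: F = 35 N, r = 10 m, angle = 90 deg (perpendicular)
Using tau = F * r * sin(90)
sin(90) = 1
tau = 35 * 10 * 1
tau = 350 Nm

350 Nm


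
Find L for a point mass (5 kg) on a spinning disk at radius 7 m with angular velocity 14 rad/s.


Given: m = 5 kg, r = 7 m, omega = 14 rad/s
For a point mass: I = m*r^2
I = 5*7^2 = 5*49 = 245
L = I*omega = 245*14
L = 3430 kg*m^2/s

3430 kg*m^2/s


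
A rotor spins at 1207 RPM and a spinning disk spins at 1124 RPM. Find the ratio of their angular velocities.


Given: RPM_A = 1207, RPM_B = 1124
omega = 2*pi*RPM/60, so omega_A/omega_B = RPM_A / RPM_B
omega_A/omega_B = 1207 / 1124
omega_A/omega_B = 1207/1124

1207/1124


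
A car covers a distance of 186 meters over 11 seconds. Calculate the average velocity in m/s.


Given: distance d = 186 m, time t = 11 s
Using v = d / t
v = 186 / 11
v = 186/11 m/s

186/11 m/s


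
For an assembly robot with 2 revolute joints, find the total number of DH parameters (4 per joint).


Given: 2 joints, 4 DH parameters per joint (d, theta, a, alpha)
Total DH parameters = number_of_joints * 4
Total = 2 * 4
Total = 8

8


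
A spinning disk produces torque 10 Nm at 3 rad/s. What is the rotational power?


Given: tau = 10 Nm, omega = 3 rad/s
Using P = tau * omega
P = 10 * 3
P = 30 W

30 W


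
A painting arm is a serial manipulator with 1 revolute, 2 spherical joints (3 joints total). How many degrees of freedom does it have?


Given: serial robot with 1 revolute, 2 spherical joints
DOF contribution per joint type: revolute=1, prismatic=1, spherical=3, fixed=0
DOF = 1*1 + 2*3
DOF = 7

7


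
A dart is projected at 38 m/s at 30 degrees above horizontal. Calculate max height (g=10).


Given: v0 = 38 m/s, theta = 30 deg, g = 10 m/s^2
sin^2(30) = 1/4
Using H = v0^2 * sin^2(theta) / (2*g)
H = 38^2 * 1/4 / (2*10)
H = 1444 * 1/4 / 20
H = 361 / 20
H = 361/20 m

361/20 m


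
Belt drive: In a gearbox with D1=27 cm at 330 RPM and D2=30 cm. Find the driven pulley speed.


Given: D1 = 27 cm, w1 = 330 RPM, D2 = 30 cm
Using D1*w1 = D2*w2
w2 = D1*w1 / D2
w2 = 27*330 / 30
w2 = 8910 / 30
w2 = 297 RPM

297 RPM


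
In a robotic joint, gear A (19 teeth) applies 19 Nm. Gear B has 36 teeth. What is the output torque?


Given: N1 = 19, N2 = 36, T1 = 19 Nm
Using T2/T1 = N2/N1
T2 = T1 * N2 / N1
T2 = 19 * 36 / 19
T2 = 684 / 19
T2 = 36 Nm

36 Nm


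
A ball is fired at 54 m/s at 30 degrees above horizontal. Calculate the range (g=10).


Given: v0 = 54 m/s, theta = 30 deg, g = 10 m/s^2
sin(2*30) = sin(60) = sqrt(3)/2
Using R = v0^2 * sin(2*theta) / g
R = 54^2 * (sqrt(3)/2) / 10
R = 2916 * sqrt(3) / 20
R = 729/5*sqrt(3) m

729/5*sqrt(3) m


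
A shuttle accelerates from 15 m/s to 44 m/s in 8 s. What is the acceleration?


Given: initial velocity v0 = 15 m/s, final velocity v = 44 m/s, time t = 8 s
Using a = (v - v0) / t
a = (44 - 15) / 8
a = 29 / 8
a = 29/8 m/s^2

29/8 m/s^2


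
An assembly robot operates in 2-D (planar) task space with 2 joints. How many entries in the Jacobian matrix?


Given: task space dimension = 2, joints = 2
Jacobian is a 2 x 2 matrix
Total entries = rows * columns
Total = 2 * 2
Total = 4

4


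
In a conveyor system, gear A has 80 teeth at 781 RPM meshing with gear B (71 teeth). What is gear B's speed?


Given: N1 = 80 teeth, w1 = 781 RPM, N2 = 71 teeth
Using N1*w1 = N2*w2
w2 = N1*w1 / N2
w2 = 80*781 / 71
w2 = 62480 / 71
w2 = 880 RPM

880 RPM


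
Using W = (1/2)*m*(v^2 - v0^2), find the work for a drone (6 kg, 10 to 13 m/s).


Given: m = 6 kg, v0 = 10 m/s, v = 13 m/s
Using W = (1/2)*m*(v^2 - v0^2)
v^2 = 13^2 = 169
v0^2 = 10^2 = 100
v^2 - v0^2 = 169 - 100 = 69
W = (1/2)*6*69 = 207 J

207 J


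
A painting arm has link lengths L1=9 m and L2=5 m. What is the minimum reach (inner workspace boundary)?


Given: L1 = 9 m, L2 = 5 m
For a 2-link planar arm, min reach = |L1 - L2| (second link folded back)
Min reach = |9 - 5|
Min reach = 4 m

4 m


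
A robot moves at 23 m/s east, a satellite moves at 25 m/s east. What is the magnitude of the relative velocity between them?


Given: v_A = 23 m/s east, v_B = 25 m/s east
Both move in the same direction; relative speed = |v_A - v_B|
|23 - 25| = |-2|
= 2 m/s

2 m/s


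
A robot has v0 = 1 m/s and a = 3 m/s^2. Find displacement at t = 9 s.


Given: v0 = 1 m/s, a = 3 m/s^2, t = 9 s
Using s = v0*t + (1/2)*a*t^2
s = 1*9 + (1/2)*3*9^2
s = 9 + (1/2)*243
s = 9 + 243/2
s = 261/2

261/2 m


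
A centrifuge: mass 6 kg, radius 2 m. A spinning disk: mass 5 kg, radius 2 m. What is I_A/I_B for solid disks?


Given: M1=6 kg, R1=2 m, M2=5 kg, R2=2 m
For a disk: I = (1/2)*M*R^2, so I_A/I_B = (M1*R1^2)/(M2*R2^2)
M1*R1^2 = 6*4 = 24
M2*R2^2 = 5*4 = 20
I_A/I_B = 24/20 = 6/5

6/5


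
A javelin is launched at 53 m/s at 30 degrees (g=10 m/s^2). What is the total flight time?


Given: v0 = 53 m/s, theta = 30 deg, g = 10 m/s^2
sin(30) = 1/2
Using T = 2*v0*sin(theta) / g
T = 2*53*1/2 / 10
T = 53 / 10
T = 53/10 s

53/10 s


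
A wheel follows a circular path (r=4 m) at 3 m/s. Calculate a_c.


Given: v = 3 m/s, r = 4 m
Using a_c = v^2 / r
a_c = 3^2 / 4
a_c = 9 / 4
a_c = 9/4 m/s^2

9/4 m/s^2


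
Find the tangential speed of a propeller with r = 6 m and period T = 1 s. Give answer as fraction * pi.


Given: radius r = 6 m, period T = 1 s
Using v = 2*pi*r / T
v = 2*pi*6 / 1
v = 12*pi / 1
v = 12*pi m/s

12*pi m/s


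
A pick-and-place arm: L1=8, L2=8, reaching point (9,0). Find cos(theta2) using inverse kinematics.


Given: L1 = 8, L2 = 8, target (x, y) = (9, 0)
Using cos(theta2) = (x^2 + y^2 - L1^2 - L2^2) / (2*L1*L2)
x^2 + y^2 = 9^2 + 0 = 81
L1^2 + L2^2 = 64 + 64 = 128
Numerator = 81 - 128 = -47
Denominator = 2*8*8 = 128
cos(theta2) = -47/128 = -47/128

-47/128


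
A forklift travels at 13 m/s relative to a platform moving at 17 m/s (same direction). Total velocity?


Given: object velocity = 13 m/s, platform velocity = 17 m/s (same direction)
Using classical velocity addition: v_total = v_object + v_platform
v_total = 13 + 17
v_total = 30 m/s

30 m/s


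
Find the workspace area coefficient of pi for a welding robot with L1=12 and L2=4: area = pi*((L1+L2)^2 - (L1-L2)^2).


Given: L1 = 12, L2 = 4
(L1+L2)^2 = (16)^2 = 256
(L1-L2)^2 = (8)^2 = 64
Difference = 256 - 64 = 192
This equals 4*L1*L2 = 4*12*4 = 192
Workspace area = 192*pi

192


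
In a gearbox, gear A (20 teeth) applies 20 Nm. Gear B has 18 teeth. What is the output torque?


Given: N1 = 20, N2 = 18, T1 = 20 Nm
Using T2/T1 = N2/N1
T2 = T1 * N2 / N1
T2 = 20 * 18 / 20
T2 = 360 / 20
T2 = 18 Nm

18 Nm


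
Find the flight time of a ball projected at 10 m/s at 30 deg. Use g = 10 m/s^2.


Given: v0 = 10 m/s, theta = 30 deg, g = 10 m/s^2
sin(30) = 1/2
Using T = 2*v0*sin(theta) / g
T = 2*10*1/2 / 10
T = 10 / 10
T = 1 s

1 s


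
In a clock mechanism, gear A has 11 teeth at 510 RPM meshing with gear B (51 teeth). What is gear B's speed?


Given: N1 = 11 teeth, w1 = 510 RPM, N2 = 51 teeth
Using N1*w1 = N2*w2
w2 = N1*w1 / N2
w2 = 11*510 / 51
w2 = 5610 / 51
w2 = 110 RPM

110 RPM


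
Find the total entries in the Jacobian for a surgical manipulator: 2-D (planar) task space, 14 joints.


Given: task space dimension = 2, joints = 14
Jacobian is a 2 x 14 matrix
Total entries = rows * columns
Total = 2 * 14
Total = 28

28


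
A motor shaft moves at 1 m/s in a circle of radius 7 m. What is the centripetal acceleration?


Given: v = 1 m/s, r = 7 m
Using a_c = v^2 / r
a_c = 1^2 / 7
a_c = 1 / 7
a_c = 1/7 m/s^2

1/7 m/s^2


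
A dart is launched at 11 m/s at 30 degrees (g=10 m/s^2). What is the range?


Given: v0 = 11 m/s, theta = 30 deg, g = 10 m/s^2
sin(2*30) = sin(60) = sqrt(3)/2
Using R = v0^2 * sin(2*theta) / g
R = 11^2 * (sqrt(3)/2) / 10
R = 121 * sqrt(3) / 20
R = 121/20*sqrt(3) m

121/20*sqrt(3) m


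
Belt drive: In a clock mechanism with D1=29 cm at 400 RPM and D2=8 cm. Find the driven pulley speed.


Given: D1 = 29 cm, w1 = 400 RPM, D2 = 8 cm
Using D1*w1 = D2*w2
w2 = D1*w1 / D2
w2 = 29*400 / 8
w2 = 11600 / 8
w2 = 1450 RPM

1450 RPM


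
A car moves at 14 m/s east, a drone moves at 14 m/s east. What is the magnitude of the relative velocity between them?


Given: v_A = 14 m/s east, v_B = 14 m/s east
Both move in the same direction; relative speed = |v_A - v_B|
|14 - 14| = |0|
= 0 m/s

0 m/s


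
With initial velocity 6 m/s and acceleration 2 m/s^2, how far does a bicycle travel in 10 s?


Given: v0 = 6 m/s, a = 2 m/s^2, t = 10 s
Using s = v0*t + (1/2)*a*t^2
s = 6*10 + (1/2)*2*10^2
s = 60 + (1/2)*200
s = 60 + 100
s = 160

160 m


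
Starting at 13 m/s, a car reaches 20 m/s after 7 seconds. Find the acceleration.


Given: initial velocity v0 = 13 m/s, final velocity v = 20 m/s, time t = 7 s
Using a = (v - v0) / t
a = (20 - 13) / 7
a = 7 / 7
a = 1 m/s^2

1 m/s^2


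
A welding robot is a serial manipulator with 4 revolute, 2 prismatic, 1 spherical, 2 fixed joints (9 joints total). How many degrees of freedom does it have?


Given: serial robot with 4 revolute, 2 prismatic, 1 spherical, 2 fixed joints
DOF contribution per joint type: revolute=1, prismatic=1, spherical=3, fixed=0
DOF = 4*1 + 2*1 + 1*3 + 2*0
DOF = 9

9


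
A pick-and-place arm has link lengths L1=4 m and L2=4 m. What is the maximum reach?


Given: L1 = 4 m, L2 = 4 m
For a 2-link planar arm, max reach = L1 + L2 (fully extended)
Max reach = 4 + 4
Max reach = 8 m

8 m


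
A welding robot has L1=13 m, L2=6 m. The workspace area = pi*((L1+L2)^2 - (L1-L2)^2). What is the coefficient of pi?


Given: L1 = 13, L2 = 6
(L1+L2)^2 = (19)^2 = 361
(L1-L2)^2 = (7)^2 = 49
Difference = 361 - 49 = 312
This equals 4*L1*L2 = 4*13*6 = 312
Workspace area = 312*pi

312


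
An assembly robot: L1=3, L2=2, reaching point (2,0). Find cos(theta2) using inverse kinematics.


Given: L1 = 3, L2 = 2, target (x, y) = (2, 0)
Using cos(theta2) = (x^2 + y^2 - L1^2 - L2^2) / (2*L1*L2)
x^2 + y^2 = 2^2 + 0 = 4
L1^2 + L2^2 = 9 + 4 = 13
Numerator = 4 - 13 = -9
Denominator = 2*3*2 = 12
cos(theta2) = -9/12 = -3/4

-3/4


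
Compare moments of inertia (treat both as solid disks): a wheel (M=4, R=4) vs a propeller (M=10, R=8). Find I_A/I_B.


Given: M1=4 kg, R1=4 m, M2=10 kg, R2=8 m
For a disk: I = (1/2)*M*R^2, so I_A/I_B = (M1*R1^2)/(M2*R2^2)
M1*R1^2 = 4*16 = 64
M2*R2^2 = 10*64 = 640
I_A/I_B = 64/640 = 1/10

1/10


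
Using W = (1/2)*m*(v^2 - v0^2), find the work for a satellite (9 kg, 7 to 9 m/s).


Given: m = 9 kg, v0 = 7 m/s, v = 9 m/s
Using W = (1/2)*m*(v^2 - v0^2)
v^2 = 9^2 = 81
v0^2 = 7^2 = 49
v^2 - v0^2 = 81 - 49 = 32
W = (1/2)*9*32 = 144 J

144 J


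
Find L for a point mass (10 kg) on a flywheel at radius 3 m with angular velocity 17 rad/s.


Given: m = 10 kg, r = 3 m, omega = 17 rad/s
For a point mass: I = m*r^2
I = 10*3^2 = 10*9 = 90
L = I*omega = 90*17
L = 1530 kg*m^2/s

1530 kg*m^2/s


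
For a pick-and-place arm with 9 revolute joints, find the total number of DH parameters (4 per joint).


Given: 9 joints, 4 DH parameters per joint (d, theta, a, alpha)
Total DH parameters = number_of_joints * 4
Total = 9 * 4
Total = 36

36


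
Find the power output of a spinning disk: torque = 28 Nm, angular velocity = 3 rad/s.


Given: tau = 28 Nm, omega = 3 rad/s
Using P = tau * omega
P = 28 * 3
P = 84 W

84 W


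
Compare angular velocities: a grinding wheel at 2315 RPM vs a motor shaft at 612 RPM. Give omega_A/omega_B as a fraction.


Given: RPM_A = 2315, RPM_B = 612
omega = 2*pi*RPM/60, so omega_A/omega_B = RPM_A / RPM_B
omega_A/omega_B = 2315 / 612
omega_A/omega_B = 2315/612

2315/612


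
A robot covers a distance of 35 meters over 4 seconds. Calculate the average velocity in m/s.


Given: distance d = 35 m, time t = 4 s
Using v = d / t
v = 35 / 4
v = 35/4 m/s

35/4 m/s


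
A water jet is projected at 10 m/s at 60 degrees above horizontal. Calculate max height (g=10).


Given: v0 = 10 m/s, theta = 60 deg, g = 10 m/s^2
sin^2(60) = 3/4
Using H = v0^2 * sin^2(theta) / (2*g)
H = 10^2 * 3/4 / (2*10)
H = 100 * 3/4 / 20
H = 75 / 20
H = 15/4 m

15/4 m


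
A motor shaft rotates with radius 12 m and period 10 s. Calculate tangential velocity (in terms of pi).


Given: radius r = 12 m, period T = 10 s
Using v = 2*pi*r / T
v = 2*pi*12 / 10
v = 24*pi / 10
v = 12/5*pi m/s

12/5*pi m/s


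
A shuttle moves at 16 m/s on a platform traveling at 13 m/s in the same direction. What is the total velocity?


Given: object velocity = 16 m/s, platform velocity = 13 m/s (same direction)
Using classical velocity addition: v_total = v_object + v_platform
v_total = 16 + 13
v_total = 29 m/s

29 m/s


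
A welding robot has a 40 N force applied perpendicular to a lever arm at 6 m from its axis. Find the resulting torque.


Given: F = 40 N, r = 6 m, angle = 90 deg (perpendicular)
Using tau = F * r * sin(90)
sin(90) = 1
tau = 40 * 6 * 1
tau = 240 Nm

240 Nm


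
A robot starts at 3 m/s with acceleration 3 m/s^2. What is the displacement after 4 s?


Given: v0 = 3 m/s, a = 3 m/s^2, t = 4 s
Using s = v0*t + (1/2)*a*t^2
s = 3*4 + (1/2)*3*4^2
s = 12 + (1/2)*48
s = 12 + 24
s = 36

36 m


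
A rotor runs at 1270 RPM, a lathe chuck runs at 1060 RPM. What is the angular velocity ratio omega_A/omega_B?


Given: RPM_A = 1270, RPM_B = 1060
omega = 2*pi*RPM/60, so omega_A/omega_B = RPM_A / RPM_B
omega_A/omega_B = 1270 / 1060
omega_A/omega_B = 127/106

127/106


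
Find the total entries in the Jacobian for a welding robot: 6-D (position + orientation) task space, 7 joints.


Given: task space dimension = 6, joints = 7
Jacobian is a 6 x 7 matrix
Total entries = rows * columns
Total = 6 * 7
Total = 42

42


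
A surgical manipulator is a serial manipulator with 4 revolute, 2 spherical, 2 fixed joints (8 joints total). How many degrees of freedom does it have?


Given: serial robot with 4 revolute, 2 spherical, 2 fixed joints
DOF contribution per joint type: revolute=1, prismatic=1, spherical=3, fixed=0
DOF = 4*1 + 2*3 + 2*0
DOF = 10

10


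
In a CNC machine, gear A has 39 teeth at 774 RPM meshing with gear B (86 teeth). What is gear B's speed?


Given: N1 = 39 teeth, w1 = 774 RPM, N2 = 86 teeth
Using N1*w1 = N2*w2
w2 = N1*w1 / N2
w2 = 39*774 / 86
w2 = 30186 / 86
w2 = 351 RPM

351 RPM


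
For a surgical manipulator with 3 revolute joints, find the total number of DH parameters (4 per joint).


Given: 3 joints, 4 DH parameters per joint (d, theta, a, alpha)
Total DH parameters = number_of_joints * 4
Total = 3 * 4
Total = 12

12


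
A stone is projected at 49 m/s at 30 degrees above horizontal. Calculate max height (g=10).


Given: v0 = 49 m/s, theta = 30 deg, g = 10 m/s^2
sin^2(30) = 1/4
Using H = v0^2 * sin^2(theta) / (2*g)
H = 49^2 * 1/4 / (2*10)
H = 2401 * 1/4 / 20
H = 2401/4 / 20
H = 2401/80 m

2401/80 m


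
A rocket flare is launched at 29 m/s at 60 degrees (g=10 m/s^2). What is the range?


Given: v0 = 29 m/s, theta = 60 deg, g = 10 m/s^2
sin(2*60) = sin(120) = sqrt(3)/2
Using R = v0^2 * sin(2*theta) / g
R = 29^2 * (sqrt(3)/2) / 10
R = 841 * sqrt(3) / 20
R = 841/20*sqrt(3) m

841/20*sqrt(3) m


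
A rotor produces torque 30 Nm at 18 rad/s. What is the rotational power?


Given: tau = 30 Nm, omega = 18 rad/s
Using P = tau * omega
P = 30 * 18
P = 540 W

540 W


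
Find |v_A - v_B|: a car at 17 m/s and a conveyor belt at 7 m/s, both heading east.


Given: v_A = 17 m/s east, v_B = 7 m/s east
Both move in the same direction; relative speed = |v_A - v_B|
|17 - 7| = |10|
= 10 m/s

10 m/s


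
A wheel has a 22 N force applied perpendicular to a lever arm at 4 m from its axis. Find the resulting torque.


Given: F = 22 N, r = 4 m, angle = 90 deg (perpendicular)
Using tau = F * r * sin(90)
sin(90) = 1
tau = 22 * 4 * 1
tau = 88 Nm

88 Nm


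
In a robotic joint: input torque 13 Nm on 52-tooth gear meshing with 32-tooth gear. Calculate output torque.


Given: N1 = 52, N2 = 32, T1 = 13 Nm
Using T2/T1 = N2/N1
T2 = T1 * N2 / N1
T2 = 13 * 32 / 52
T2 = 416 / 52
T2 = 8 Nm

8 Nm


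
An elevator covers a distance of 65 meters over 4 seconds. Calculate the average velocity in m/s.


Given: distance d = 65 m, time t = 4 s
Using v = d / t
v = 65 / 4
v = 65/4 m/s

65/4 m/s


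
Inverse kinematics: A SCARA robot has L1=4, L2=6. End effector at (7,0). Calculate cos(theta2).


Given: L1 = 4, L2 = 6, target (x, y) = (7, 0)
Using cos(theta2) = (x^2 + y^2 - L1^2 - L2^2) / (2*L1*L2)
x^2 + y^2 = 7^2 + 0 = 49
L1^2 + L2^2 = 16 + 36 = 52
Numerator = 49 - 52 = -3
Denominator = 2*4*6 = 48
cos(theta2) = -3/48 = -1/16

-1/16


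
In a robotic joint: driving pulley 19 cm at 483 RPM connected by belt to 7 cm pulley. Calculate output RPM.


Given: D1 = 19 cm, w1 = 483 RPM, D2 = 7 cm
Using D1*w1 = D2*w2
w2 = D1*w1 / D2
w2 = 19*483 / 7
w2 = 9177 / 7
w2 = 1311 RPM

1311 RPM


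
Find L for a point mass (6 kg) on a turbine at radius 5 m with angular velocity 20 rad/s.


Given: m = 6 kg, r = 5 m, omega = 20 rad/s
For a point mass: I = m*r^2
I = 6*5^2 = 6*25 = 150
L = I*omega = 150*20
L = 3000 kg*m^2/s

3000 kg*m^2/s


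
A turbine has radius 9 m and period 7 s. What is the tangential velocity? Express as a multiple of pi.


Given: radius r = 9 m, period T = 7 s
Using v = 2*pi*r / T
v = 2*pi*9 / 7
v = 18*pi / 7
v = 18/7*pi m/s

18/7*pi m/s


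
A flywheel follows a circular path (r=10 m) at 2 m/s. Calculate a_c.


Given: v = 2 m/s, r = 10 m
Using a_c = v^2 / r
a_c = 2^2 / 10
a_c = 4 / 10
a_c = 2/5 m/s^2

2/5 m/s^2


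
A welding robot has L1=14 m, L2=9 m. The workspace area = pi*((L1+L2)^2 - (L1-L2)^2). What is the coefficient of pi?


Given: L1 = 14, L2 = 9
(L1+L2)^2 = (23)^2 = 529
(L1-L2)^2 = (5)^2 = 25
Difference = 529 - 25 = 504
This equals 4*L1*L2 = 4*14*9 = 504
Workspace area = 504*pi

504


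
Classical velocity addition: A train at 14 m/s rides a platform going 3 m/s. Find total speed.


Given: object velocity = 14 m/s, platform velocity = 3 m/s (same direction)
Using classical velocity addition: v_total = v_object + v_platform
v_total = 14 + 3
v_total = 17 m/s

17 m/s


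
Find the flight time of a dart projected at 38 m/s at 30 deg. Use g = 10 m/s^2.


Given: v0 = 38 m/s, theta = 30 deg, g = 10 m/s^2
sin(30) = 1/2
Using T = 2*v0*sin(theta) / g
T = 2*38*1/2 / 10
T = 38 / 10
T = 19/5 s

19/5 s


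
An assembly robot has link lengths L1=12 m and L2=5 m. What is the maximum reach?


Given: L1 = 12 m, L2 = 5 m
For a 2-link planar arm, max reach = L1 + L2 (fully extended)
Max reach = 12 + 5
Max reach = 17 m

17 m


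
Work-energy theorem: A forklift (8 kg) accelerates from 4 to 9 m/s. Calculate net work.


Given: m = 8 kg, v0 = 4 m/s, v = 9 m/s
Using W = (1/2)*m*(v^2 - v0^2)
v^2 = 9^2 = 81
v0^2 = 4^2 = 16
v^2 - v0^2 = 81 - 16 = 65
W = (1/2)*8*65 = 260 J

260 J


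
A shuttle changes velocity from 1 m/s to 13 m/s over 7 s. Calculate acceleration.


Given: initial velocity v0 = 1 m/s, final velocity v = 13 m/s, time t = 7 s
Using a = (v - v0) / t
a = (13 - 1) / 7
a = 12 / 7
a = 12/7 m/s^2

12/7 m/s^2


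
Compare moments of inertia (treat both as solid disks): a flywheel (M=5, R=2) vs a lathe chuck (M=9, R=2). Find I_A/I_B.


Given: M1=5 kg, R1=2 m, M2=9 kg, R2=2 m
For a disk: I = (1/2)*M*R^2, so I_A/I_B = (M1*R1^2)/(M2*R2^2)
M1*R1^2 = 5*4 = 20
M2*R2^2 = 9*4 = 36
I_A/I_B = 20/36 = 5/9

5/9


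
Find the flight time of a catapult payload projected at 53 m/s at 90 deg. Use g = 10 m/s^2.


Given: v0 = 53 m/s, theta = 90 deg, g = 10 m/s^2
sin(90) = 1
Using T = 2*v0*sin(theta) / g
T = 2*53*1 / 10
T = 106 / 10
T = 53/5 s

53/5 s


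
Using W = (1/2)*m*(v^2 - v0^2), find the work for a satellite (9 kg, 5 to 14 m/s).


Given: m = 9 kg, v0 = 5 m/s, v = 14 m/s
Using W = (1/2)*m*(v^2 - v0^2)
v^2 = 14^2 = 196
v0^2 = 5^2 = 25
v^2 - v0^2 = 196 - 25 = 171
W = (1/2)*9*171 = 1539/2 J

1539/2 J


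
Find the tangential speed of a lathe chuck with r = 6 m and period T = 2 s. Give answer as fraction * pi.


Given: radius r = 6 m, period T = 2 s
Using v = 2*pi*r / T
v = 2*pi*6 / 2
v = 12*pi / 2
v = 6*pi m/s

6*pi m/s


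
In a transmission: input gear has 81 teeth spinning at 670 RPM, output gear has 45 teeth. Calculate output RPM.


Given: N1 = 81 teeth, w1 = 670 RPM, N2 = 45 teeth
Using N1*w1 = N2*w2
w2 = N1*w1 / N2
w2 = 81*670 / 45
w2 = 54270 / 45
w2 = 1206 RPM

1206 RPM


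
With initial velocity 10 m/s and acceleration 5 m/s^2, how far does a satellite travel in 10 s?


Given: v0 = 10 m/s, a = 5 m/s^2, t = 10 s
Using s = v0*t + (1/2)*a*t^2
s = 10*10 + (1/2)*5*10^2
s = 100 + (1/2)*500
s = 100 + 250
s = 350

350 m


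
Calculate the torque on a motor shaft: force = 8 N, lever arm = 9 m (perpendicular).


Given: F = 8 N, r = 9 m, angle = 90 deg (perpendicular)
Using tau = F * r * sin(90)
sin(90) = 1
tau = 8 * 9 * 1
tau = 72 Nm

72 Nm


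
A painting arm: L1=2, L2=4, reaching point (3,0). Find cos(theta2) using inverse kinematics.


Given: L1 = 2, L2 = 4, target (x, y) = (3, 0)
Using cos(theta2) = (x^2 + y^2 - L1^2 - L2^2) / (2*L1*L2)
x^2 + y^2 = 3^2 + 0 = 9
L1^2 + L2^2 = 4 + 16 = 20
Numerator = 9 - 20 = -11
Denominator = 2*2*4 = 16
cos(theta2) = -11/16 = -11/16

-11/16


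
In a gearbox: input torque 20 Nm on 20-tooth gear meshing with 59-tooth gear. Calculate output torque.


Given: N1 = 20, N2 = 59, T1 = 20 Nm
Using T2/T1 = N2/N1
T2 = T1 * N2 / N1
T2 = 20 * 59 / 20
T2 = 1180 / 20
T2 = 59 Nm

59 Nm


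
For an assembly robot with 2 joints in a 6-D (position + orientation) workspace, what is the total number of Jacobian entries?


Given: task space dimension = 6, joints = 2
Jacobian is a 6 x 2 matrix
Total entries = rows * columns
Total = 6 * 2
Total = 12

12


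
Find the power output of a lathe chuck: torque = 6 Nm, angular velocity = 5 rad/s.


Given: tau = 6 Nm, omega = 5 rad/s
Using P = tau * omega
P = 6 * 5
P = 30 W

30 W


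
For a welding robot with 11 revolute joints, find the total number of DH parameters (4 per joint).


Given: 11 joints, 4 DH parameters per joint (d, theta, a, alpha)
Total DH parameters = number_of_joints * 4
Total = 11 * 4
Total = 44

44


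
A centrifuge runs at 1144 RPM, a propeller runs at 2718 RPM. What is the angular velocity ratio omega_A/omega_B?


Given: RPM_A = 1144, RPM_B = 2718
omega = 2*pi*RPM/60, so omega_A/omega_B = RPM_A / RPM_B
omega_A/omega_B = 1144 / 2718
omega_A/omega_B = 572/1359

572/1359


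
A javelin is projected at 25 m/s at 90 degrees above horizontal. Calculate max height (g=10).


Given: v0 = 25 m/s, theta = 90 deg, g = 10 m/s^2
sin^2(90) = 1
Using H = v0^2 * sin^2(theta) / (2*g)
H = 25^2 * 1 / (2*10)
H = 625 * 1 / 20
H = 625 / 20
H = 125/4 m

125/4 m


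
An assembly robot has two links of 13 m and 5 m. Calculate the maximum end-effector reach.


Given: L1 = 13 m, L2 = 5 m
For a 2-link planar arm, max reach = L1 + L2 (fully extended)
Max reach = 13 + 5
Max reach = 18 m

18 m


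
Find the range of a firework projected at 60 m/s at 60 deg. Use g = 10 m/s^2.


Given: v0 = 60 m/s, theta = 60 deg, g = 10 m/s^2
sin(2*60) = sin(120) = sqrt(3)/2
Using R = v0^2 * sin(2*theta) / g
R = 60^2 * (sqrt(3)/2) / 10
R = 3600 * sqrt(3) / 20
R = 180*sqrt(3) m

180*sqrt(3) m


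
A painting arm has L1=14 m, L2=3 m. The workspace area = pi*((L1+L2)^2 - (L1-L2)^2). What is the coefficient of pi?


Given: L1 = 14, L2 = 3
(L1+L2)^2 = (17)^2 = 289
(L1-L2)^2 = (11)^2 = 121
Difference = 289 - 121 = 168
This equals 4*L1*L2 = 4*14*3 = 168
Workspace area = 168*pi

168


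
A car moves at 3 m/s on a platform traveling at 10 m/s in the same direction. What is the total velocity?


Given: object velocity = 3 m/s, platform velocity = 10 m/s (same direction)
Using classical velocity addition: v_total = v_object + v_platform
v_total = 3 + 10
v_total = 13 m/s

13 m/s


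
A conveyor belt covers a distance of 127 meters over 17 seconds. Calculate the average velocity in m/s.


Given: distance d = 127 m, time t = 17 s
Using v = d / t
v = 127 / 17
v = 127/17 m/s

127/17 m/s


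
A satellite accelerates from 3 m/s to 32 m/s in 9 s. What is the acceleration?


Given: initial velocity v0 = 3 m/s, final velocity v = 32 m/s, time t = 9 s
Using a = (v - v0) / t
a = (32 - 3) / 9
a = 29 / 9
a = 29/9 m/s^2

29/9 m/s^2


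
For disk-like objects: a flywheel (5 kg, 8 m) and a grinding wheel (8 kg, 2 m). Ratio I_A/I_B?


Given: M1=5 kg, R1=8 m, M2=8 kg, R2=2 m
For a disk: I = (1/2)*M*R^2, so I_A/I_B = (M1*R1^2)/(M2*R2^2)
M1*R1^2 = 5*64 = 320
M2*R2^2 = 8*4 = 32
I_A/I_B = 320/32 = 10

10


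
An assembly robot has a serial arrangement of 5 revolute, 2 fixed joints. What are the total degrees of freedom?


Given: serial robot with 5 revolute, 2 fixed joints
DOF contribution per joint type: revolute=1, prismatic=1, spherical=3, fixed=0
DOF = 5*1 + 2*0
DOF = 5

5


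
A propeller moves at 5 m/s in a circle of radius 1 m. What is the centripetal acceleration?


Given: v = 5 m/s, r = 1 m
Using a_c = v^2 / r
a_c = 5^2 / 1
a_c = 25 / 1
a_c = 25 m/s^2

25 m/s^2


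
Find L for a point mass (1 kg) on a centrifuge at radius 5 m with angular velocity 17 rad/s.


Given: m = 1 kg, r = 5 m, omega = 17 rad/s
For a point mass: I = m*r^2
I = 1*5^2 = 1*25 = 25
L = I*omega = 25*17
L = 425 kg*m^2/s

425 kg*m^2/s


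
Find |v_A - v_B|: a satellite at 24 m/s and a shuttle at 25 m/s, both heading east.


Given: v_A = 24 m/s east, v_B = 25 m/s east
Both move in the same direction; relative speed = |v_A - v_B|
|24 - 25| = |-1|
= 1 m/s

1 m/s


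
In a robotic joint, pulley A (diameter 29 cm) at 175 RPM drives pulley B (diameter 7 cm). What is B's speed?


Given: D1 = 29 cm, w1 = 175 RPM, D2 = 7 cm
Using D1*w1 = D2*w2
w2 = D1*w1 / D2
w2 = 29*175 / 7
w2 = 5075 / 7
w2 = 725 RPM

725 RPM


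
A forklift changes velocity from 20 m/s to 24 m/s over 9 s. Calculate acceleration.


Given: initial velocity v0 = 20 m/s, final velocity v = 24 m/s, time t = 9 s
Using a = (v - v0) / t
a = (24 - 20) / 9
a = 4 / 9
a = 4/9 m/s^2

4/9 m/s^2


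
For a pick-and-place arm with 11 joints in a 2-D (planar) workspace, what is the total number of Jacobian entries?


Given: task space dimension = 2, joints = 11
Jacobian is a 2 x 11 matrix
Total entries = rows * columns
Total = 2 * 11
Total = 22

22


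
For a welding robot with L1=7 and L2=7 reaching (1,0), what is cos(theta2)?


Given: L1 = 7, L2 = 7, target (x, y) = (1, 0)
Using cos(theta2) = (x^2 + y^2 - L1^2 - L2^2) / (2*L1*L2)
x^2 + y^2 = 1^2 + 0 = 1
L1^2 + L2^2 = 49 + 49 = 98
Numerator = 1 - 98 = -97
Denominator = 2*7*7 = 98
cos(theta2) = -97/98 = -97/98

-97/98


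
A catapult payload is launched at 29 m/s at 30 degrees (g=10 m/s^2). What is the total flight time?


Given: v0 = 29 m/s, theta = 30 deg, g = 10 m/s^2
sin(30) = 1/2
Using T = 2*v0*sin(theta) / g
T = 2*29*1/2 / 10
T = 29 / 10
T = 29/10 s

29/10 s


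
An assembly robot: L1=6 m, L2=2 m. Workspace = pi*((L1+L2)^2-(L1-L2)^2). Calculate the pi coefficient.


Given: L1 = 6, L2 = 2
(L1+L2)^2 = (8)^2 = 64
(L1-L2)^2 = (4)^2 = 16
Difference = 64 - 16 = 48
This equals 4*L1*L2 = 4*6*2 = 48
Workspace area = 48*pi

48


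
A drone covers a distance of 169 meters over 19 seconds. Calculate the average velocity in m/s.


Given: distance d = 169 m, time t = 19 s
Using v = d / t
v = 169 / 19
v = 169/19 m/s

169/19 m/s


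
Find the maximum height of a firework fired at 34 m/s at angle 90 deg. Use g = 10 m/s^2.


Given: v0 = 34 m/s, theta = 90 deg, g = 10 m/s^2
sin^2(90) = 1
Using H = v0^2 * sin^2(theta) / (2*g)
H = 34^2 * 1 / (2*10)
H = 1156 * 1 / 20
H = 1156 / 20
H = 289/5 m

289/5 m


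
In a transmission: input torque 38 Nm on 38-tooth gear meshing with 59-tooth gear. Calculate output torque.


Given: N1 = 38, N2 = 59, T1 = 38 Nm
Using T2/T1 = N2/N1
T2 = T1 * N2 / N1
T2 = 38 * 59 / 38
T2 = 2242 / 38
T2 = 59 Nm

59 Nm


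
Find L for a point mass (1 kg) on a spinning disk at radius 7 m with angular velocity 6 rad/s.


Given: m = 1 kg, r = 7 m, omega = 6 rad/s
For a point mass: I = m*r^2
I = 1*7^2 = 1*49 = 49
L = I*omega = 49*6
L = 294 kg*m^2/s

294 kg*m^2/s


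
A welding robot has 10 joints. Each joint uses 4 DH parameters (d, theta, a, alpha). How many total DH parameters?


Given: 10 joints, 4 DH parameters per joint (d, theta, a, alpha)
Total DH parameters = number_of_joints * 4
Total = 10 * 4
Total = 40

40


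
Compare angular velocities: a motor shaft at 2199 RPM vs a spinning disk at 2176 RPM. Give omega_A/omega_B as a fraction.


Given: RPM_A = 2199, RPM_B = 2176
omega = 2*pi*RPM/60, so omega_A/omega_B = RPM_A / RPM_B
omega_A/omega_B = 2199 / 2176
omega_A/omega_B = 2199/2176

2199/2176


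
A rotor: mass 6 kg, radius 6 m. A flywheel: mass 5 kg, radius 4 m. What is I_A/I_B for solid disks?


Given: M1=6 kg, R1=6 m, M2=5 kg, R2=4 m
For a disk: I = (1/2)*M*R^2, so I_A/I_B = (M1*R1^2)/(M2*R2^2)
M1*R1^2 = 6*36 = 216
M2*R2^2 = 5*16 = 80
I_A/I_B = 216/80 = 27/10

27/10


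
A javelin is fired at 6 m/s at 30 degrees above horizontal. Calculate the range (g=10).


Given: v0 = 6 m/s, theta = 30 deg, g = 10 m/s^2
sin(2*30) = sin(60) = sqrt(3)/2
Using R = v0^2 * sin(2*theta) / g
R = 6^2 * (sqrt(3)/2) / 10
R = 36 * sqrt(3) / 20
R = 9/5*sqrt(3) m

9/5*sqrt(3) m


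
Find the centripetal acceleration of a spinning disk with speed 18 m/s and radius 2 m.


Given: v = 18 m/s, r = 2 m
Using a_c = v^2 / r
a_c = 18^2 / 2
a_c = 324 / 2
a_c = 162 m/s^2

162 m/s^2


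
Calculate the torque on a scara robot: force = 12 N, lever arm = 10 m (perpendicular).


Given: F = 12 N, r = 10 m, angle = 90 deg (perpendicular)
Using tau = F * r * sin(90)
sin(90) = 1
tau = 12 * 10 * 1
tau = 120 Nm

120 Nm


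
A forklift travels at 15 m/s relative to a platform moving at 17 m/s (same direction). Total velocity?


Given: object velocity = 15 m/s, platform velocity = 17 m/s (same direction)
Using classical velocity addition: v_total = v_object + v_platform
v_total = 15 + 17
v_total = 32 m/s

32 m/s


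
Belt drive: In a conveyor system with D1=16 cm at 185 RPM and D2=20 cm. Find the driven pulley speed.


Given: D1 = 16 cm, w1 = 185 RPM, D2 = 20 cm
Using D1*w1 = D2*w2
w2 = D1*w1 / D2
w2 = 16*185 / 20
w2 = 2960 / 20
w2 = 148 RPM

148 RPM


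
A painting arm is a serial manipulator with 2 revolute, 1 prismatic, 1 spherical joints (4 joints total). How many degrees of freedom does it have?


Given: serial robot with 2 revolute, 1 prismatic, 1 spherical joints
DOF contribution per joint type: revolute=1, prismatic=1, spherical=3, fixed=0
DOF = 2*1 + 1*1 + 1*3
DOF = 6

6


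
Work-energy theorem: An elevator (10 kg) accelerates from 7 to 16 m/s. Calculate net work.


Given: m = 10 kg, v0 = 7 m/s, v = 16 m/s
Using W = (1/2)*m*(v^2 - v0^2)
v^2 = 16^2 = 256
v0^2 = 7^2 = 49
v^2 - v0^2 = 256 - 49 = 207
W = (1/2)*10*207 = 1035 J

1035 J


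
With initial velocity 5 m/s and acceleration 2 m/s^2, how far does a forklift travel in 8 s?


Given: v0 = 5 m/s, a = 2 m/s^2, t = 8 s
Using s = v0*t + (1/2)*a*t^2
s = 5*8 + (1/2)*2*8^2
s = 40 + (1/2)*128
s = 40 + 64
s = 104

104 m


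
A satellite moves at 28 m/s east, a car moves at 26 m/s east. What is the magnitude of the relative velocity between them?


Given: v_A = 28 m/s east, v_B = 26 m/s east
Both move in the same direction; relative speed = |v_A - v_B|
|28 - 26| = |2|
= 2 m/s

2 m/s


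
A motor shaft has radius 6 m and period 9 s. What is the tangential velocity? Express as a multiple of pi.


Given: radius r = 6 m, period T = 9 s
Using v = 2*pi*r / T
v = 2*pi*6 / 9
v = 12*pi / 9
v = 4/3*pi m/s

4/3*pi m/s


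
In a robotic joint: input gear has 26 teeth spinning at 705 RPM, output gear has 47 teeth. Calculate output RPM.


Given: N1 = 26 teeth, w1 = 705 RPM, N2 = 47 teeth
Using N1*w1 = N2*w2
w2 = N1*w1 / N2
w2 = 26*705 / 47
w2 = 18330 / 47
w2 = 390 RPM

390 RPM


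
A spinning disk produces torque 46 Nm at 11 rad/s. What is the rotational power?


Given: tau = 46 Nm, omega = 11 rad/s
Using P = tau * omega
P = 46 * 11
P = 506 W

506 W


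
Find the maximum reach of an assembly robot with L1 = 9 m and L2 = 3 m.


Given: L1 = 9 m, L2 = 3 m
For a 2-link planar arm, max reach = L1 + L2 (fully extended)
Max reach = 9 + 3
Max reach = 12 m

12 m


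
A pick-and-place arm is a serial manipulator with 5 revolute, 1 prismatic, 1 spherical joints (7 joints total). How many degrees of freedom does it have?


Given: serial robot with 5 revolute, 1 prismatic, 1 spherical joints
DOF contribution per joint type: revolute=1, prismatic=1, spherical=3, fixed=0
DOF = 5*1 + 1*1 + 1*3
DOF = 9

9


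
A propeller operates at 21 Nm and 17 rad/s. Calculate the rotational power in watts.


Given: tau = 21 Nm, omega = 17 rad/s
Using P = tau * omega
P = 21 * 17
P = 357 W

357 W


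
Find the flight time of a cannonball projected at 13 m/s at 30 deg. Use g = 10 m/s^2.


Given: v0 = 13 m/s, theta = 30 deg, g = 10 m/s^2
sin(30) = 1/2
Using T = 2*v0*sin(theta) / g
T = 2*13*1/2 / 10
T = 13 / 10
T = 13/10 s

13/10 s


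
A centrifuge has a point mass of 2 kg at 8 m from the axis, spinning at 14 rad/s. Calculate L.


Given: m = 2 kg, r = 8 m, omega = 14 rad/s
For a point mass: I = m*r^2
I = 2*8^2 = 2*64 = 128
L = I*omega = 128*14
L = 1792 kg*m^2/s

1792 kg*m^2/s
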